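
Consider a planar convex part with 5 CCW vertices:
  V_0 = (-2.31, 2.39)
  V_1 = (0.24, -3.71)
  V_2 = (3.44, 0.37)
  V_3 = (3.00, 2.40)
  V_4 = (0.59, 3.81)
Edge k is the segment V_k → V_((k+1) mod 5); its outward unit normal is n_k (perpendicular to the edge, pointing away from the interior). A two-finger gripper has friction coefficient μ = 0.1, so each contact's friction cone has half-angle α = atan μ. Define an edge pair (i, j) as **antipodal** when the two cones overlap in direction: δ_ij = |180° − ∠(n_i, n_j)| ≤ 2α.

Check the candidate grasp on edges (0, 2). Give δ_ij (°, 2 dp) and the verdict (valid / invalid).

α = atan 0.1 = 5.71°;  2α = 11.42°
edge 0: e_0 = (+2.55, -6.10);  n_0 = (-0.9226, -0.3857)
edge 2: e_2 = (-0.44, +2.03);  n_2 = (+0.9773, +0.2118)
∠(n_0, n_2) = 169.54°
δ = |180° − 169.54°| = 10.46°
10.46° ≤ 2α = 11.42°  →  valid

δ = 10.46°, valid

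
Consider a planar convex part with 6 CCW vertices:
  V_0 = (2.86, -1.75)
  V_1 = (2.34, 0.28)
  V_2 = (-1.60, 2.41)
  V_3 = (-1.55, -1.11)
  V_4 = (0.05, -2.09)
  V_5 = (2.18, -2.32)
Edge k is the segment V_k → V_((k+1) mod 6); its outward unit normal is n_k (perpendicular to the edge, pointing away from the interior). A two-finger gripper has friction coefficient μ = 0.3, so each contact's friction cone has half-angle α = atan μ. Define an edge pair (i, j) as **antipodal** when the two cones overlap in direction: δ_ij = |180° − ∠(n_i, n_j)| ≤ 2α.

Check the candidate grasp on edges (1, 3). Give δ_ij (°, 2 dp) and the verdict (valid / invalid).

α = atan 0.3 = 16.70°;  2α = 33.40°
edge 1: e_1 = (-3.94, +2.13);  n_1 = (+0.4756, +0.8797)
edge 3: e_3 = (+1.60, -0.98);  n_3 = (-0.5223, -0.8528)
∠(n_1, n_3) = 176.91°
δ = |180° − 176.91°| = 3.09°
3.09° ≤ 2α = 33.40°  →  valid

δ = 3.09°, valid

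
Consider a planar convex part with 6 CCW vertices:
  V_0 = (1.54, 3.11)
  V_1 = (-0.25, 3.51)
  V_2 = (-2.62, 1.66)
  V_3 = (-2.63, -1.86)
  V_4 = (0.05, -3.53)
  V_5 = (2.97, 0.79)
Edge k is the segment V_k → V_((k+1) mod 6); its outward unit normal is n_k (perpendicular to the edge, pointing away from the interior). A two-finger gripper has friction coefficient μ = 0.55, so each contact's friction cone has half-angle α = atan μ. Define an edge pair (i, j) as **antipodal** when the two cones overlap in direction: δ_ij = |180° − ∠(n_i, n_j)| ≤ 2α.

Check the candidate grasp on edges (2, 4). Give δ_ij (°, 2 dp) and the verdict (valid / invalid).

α = atan 0.55 = 28.81°;  2α = 57.62°
edge 2: e_2 = (-0.01, -3.52);  n_2 = (-1.0000, +0.0028)
edge 4: e_4 = (+2.92, +4.32);  n_4 = (+0.8285, -0.5600)
∠(n_2, n_4) = 146.11°
δ = |180° − 146.11°| = 33.89°
33.89° ≤ 2α = 57.62°  →  valid

δ = 33.89°, valid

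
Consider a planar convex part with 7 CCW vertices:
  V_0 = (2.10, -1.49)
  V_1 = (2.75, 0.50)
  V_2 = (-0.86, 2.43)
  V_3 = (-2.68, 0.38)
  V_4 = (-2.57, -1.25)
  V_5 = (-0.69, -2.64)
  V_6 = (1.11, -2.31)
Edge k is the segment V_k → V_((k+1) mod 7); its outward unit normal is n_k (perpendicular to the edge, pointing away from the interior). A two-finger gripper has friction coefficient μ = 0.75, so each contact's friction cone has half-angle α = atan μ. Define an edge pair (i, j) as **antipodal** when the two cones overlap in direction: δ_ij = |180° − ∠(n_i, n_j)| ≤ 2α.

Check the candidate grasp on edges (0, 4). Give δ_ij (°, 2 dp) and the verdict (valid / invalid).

δ = 71.61°, valid

α = atan 0.75 = 36.87°;  2α = 73.74°
edge 0: e_0 = (+0.65, +1.99);  n_0 = (+0.9506, -0.3105)
edge 4: e_4 = (+1.88, -1.39);  n_4 = (-0.5945, -0.8041)
∠(n_0, n_4) = 108.39°
δ = |180° − 108.39°| = 71.61°
71.61° ≤ 2α = 73.74°  →  valid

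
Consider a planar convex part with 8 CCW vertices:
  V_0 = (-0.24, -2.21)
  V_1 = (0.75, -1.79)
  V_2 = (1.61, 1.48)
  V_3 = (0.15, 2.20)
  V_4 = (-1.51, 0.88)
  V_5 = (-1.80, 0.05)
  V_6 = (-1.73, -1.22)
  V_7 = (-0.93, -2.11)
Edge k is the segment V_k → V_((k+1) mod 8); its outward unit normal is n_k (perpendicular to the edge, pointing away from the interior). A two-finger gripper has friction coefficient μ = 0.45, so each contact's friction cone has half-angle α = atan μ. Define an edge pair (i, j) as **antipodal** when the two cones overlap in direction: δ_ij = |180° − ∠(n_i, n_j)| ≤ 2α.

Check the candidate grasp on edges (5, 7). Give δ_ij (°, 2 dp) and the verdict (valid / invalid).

δ = 101.40°, invalid

α = atan 0.45 = 24.23°;  2α = 48.46°
edge 5: e_5 = (+0.07, -1.27);  n_5 = (-0.9985, -0.0550)
edge 7: e_7 = (+0.69, -0.10);  n_7 = (-0.1434, -0.9897)
∠(n_5, n_7) = 78.60°
δ = |180° − 78.60°| = 101.40°
101.40° > 2α = 48.46°  →  invalid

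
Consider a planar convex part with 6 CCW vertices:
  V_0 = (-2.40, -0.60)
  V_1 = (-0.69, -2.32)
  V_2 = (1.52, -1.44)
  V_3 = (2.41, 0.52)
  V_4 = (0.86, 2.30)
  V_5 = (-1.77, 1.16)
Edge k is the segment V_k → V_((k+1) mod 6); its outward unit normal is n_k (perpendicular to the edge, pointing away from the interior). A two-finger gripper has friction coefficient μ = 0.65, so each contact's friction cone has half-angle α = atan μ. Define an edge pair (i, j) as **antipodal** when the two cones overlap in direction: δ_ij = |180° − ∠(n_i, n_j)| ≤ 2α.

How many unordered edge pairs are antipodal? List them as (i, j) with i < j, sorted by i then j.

α = atan 0.65 = 33.02°;  2α = 66.05°
n_0 = (-0.7092, -0.7050)
n_1 = (+0.3699, -0.9291)
n_2 = (+0.9105, -0.4135)
n_3 = (+0.7541, +0.6567)
n_4 = (-0.3977, +0.9175)
n_5 = (-0.9415, +0.3370)
  (0,1): δ = 113.12°  ·
  (0,2): δ = 69.25°  ·
  (0,3): δ = 3.78°  ✓
  (0,4): δ = 68.60°  ·
  (0,5): δ = 115.47°  ·
  (1,2): δ = 136.13°  ·
  (1,3): δ = 70.66°  ·
  (1,4): δ = 1.72°  ✓
  (1,5): δ = 48.59°  ✓
  (2,3): δ = 114.53°  ·
  (2,4): δ = 42.14°  ✓
  (2,5): δ = 4.73°  ✓
  (3,4): δ = 107.61°  ·
  (3,5): δ = 60.74°  ✓
  (4,5): δ = 133.13°  ·
antipodal pairs: 6

count = 6; pairs: (0,3), (1,4), (1,5), (2,4), (2,5), (3,5)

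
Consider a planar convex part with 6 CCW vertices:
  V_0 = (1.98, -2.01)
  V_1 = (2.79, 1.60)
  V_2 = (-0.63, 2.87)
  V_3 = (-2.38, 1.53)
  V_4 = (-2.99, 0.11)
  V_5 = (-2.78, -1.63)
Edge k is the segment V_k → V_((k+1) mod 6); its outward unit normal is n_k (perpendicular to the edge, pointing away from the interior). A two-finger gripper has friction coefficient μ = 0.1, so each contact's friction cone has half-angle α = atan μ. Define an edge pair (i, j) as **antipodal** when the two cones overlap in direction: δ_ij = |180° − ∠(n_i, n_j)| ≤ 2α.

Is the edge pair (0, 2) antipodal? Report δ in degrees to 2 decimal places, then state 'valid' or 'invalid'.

α = atan 0.1 = 5.71°;  2α = 11.42°
edge 0: e_0 = (+0.81, +3.61);  n_0 = (+0.9757, -0.2189)
edge 2: e_2 = (-1.75, -1.34);  n_2 = (-0.6080, +0.7940)
∠(n_0, n_2) = 140.09°
δ = |180° − 140.09°| = 39.91°
39.91° > 2α = 11.42°  →  invalid

δ = 39.91°, invalid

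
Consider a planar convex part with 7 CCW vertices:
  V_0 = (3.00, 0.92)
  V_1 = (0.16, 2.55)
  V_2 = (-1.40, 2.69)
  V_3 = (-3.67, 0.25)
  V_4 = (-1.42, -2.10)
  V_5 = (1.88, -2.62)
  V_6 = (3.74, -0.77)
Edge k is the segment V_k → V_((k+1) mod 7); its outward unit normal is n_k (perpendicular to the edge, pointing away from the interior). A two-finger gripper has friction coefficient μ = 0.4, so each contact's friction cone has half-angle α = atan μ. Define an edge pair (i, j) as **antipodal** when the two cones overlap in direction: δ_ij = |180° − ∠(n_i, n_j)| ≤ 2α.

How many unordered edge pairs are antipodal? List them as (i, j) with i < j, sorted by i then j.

count = 6; pairs: (0,3), (0,4), (1,3), (1,4), (2,5), (3,6)

α = atan 0.4 = 21.80°;  2α = 43.60°
n_0 = (+0.4978, +0.8673)
n_1 = (+0.0894, +0.9960)
n_2 = (-0.7322, +0.6811)
n_3 = (-0.7223, -0.6916)
n_4 = (-0.1557, -0.9878)
n_5 = (+0.7052, -0.7090)
n_6 = (+0.9160, +0.4011)
  (0,1): δ = 155.27°  ·
  (0,2): δ = 103.08°  ·
  (0,3): δ = 16.39°  ✓
  (0,4): δ = 20.90°  ✓
  (0,5): δ = 74.70°  ·
  (0,6): δ = 143.50°  ·
  (1,2): δ = 127.80°  ·
  (1,3): δ = 41.12°  ✓
  (1,4): δ = 3.83°  ✓
  (1,5): δ = 49.97°  ·
  (1,6): δ = 118.78°  ·
  (2,3): δ = 93.31°  ·
  (2,4): δ = 56.02°  ·
  (2,5): δ = 2.22°  ✓
  (2,6): δ = 66.58°  ·
  (3,4): δ = 142.71°  ·
  (3,5): δ = 88.91°  ·
  (3,6): δ = 20.11°  ✓
  (4,5): δ = 126.20°  ·
  (4,6): δ = 57.40°  ·
  (5,6): δ = 111.20°  ·
antipodal pairs: 6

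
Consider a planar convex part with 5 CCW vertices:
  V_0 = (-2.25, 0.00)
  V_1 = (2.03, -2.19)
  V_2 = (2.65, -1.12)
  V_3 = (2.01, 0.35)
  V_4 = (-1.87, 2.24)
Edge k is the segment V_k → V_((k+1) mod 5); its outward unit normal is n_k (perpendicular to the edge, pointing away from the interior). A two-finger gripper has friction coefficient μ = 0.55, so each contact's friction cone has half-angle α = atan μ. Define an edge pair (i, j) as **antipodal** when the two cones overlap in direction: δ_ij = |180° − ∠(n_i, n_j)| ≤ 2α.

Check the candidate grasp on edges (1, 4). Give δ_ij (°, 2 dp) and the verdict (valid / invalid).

δ = 20.46°, valid

α = atan 0.55 = 28.81°;  2α = 57.62°
edge 1: e_1 = (+0.62, +1.07);  n_1 = (+0.8652, -0.5014)
edge 4: e_4 = (-0.38, -2.24);  n_4 = (-0.9859, +0.1673)
∠(n_1, n_4) = 159.54°
δ = |180° − 159.54°| = 20.46°
20.46° ≤ 2α = 57.62°  →  valid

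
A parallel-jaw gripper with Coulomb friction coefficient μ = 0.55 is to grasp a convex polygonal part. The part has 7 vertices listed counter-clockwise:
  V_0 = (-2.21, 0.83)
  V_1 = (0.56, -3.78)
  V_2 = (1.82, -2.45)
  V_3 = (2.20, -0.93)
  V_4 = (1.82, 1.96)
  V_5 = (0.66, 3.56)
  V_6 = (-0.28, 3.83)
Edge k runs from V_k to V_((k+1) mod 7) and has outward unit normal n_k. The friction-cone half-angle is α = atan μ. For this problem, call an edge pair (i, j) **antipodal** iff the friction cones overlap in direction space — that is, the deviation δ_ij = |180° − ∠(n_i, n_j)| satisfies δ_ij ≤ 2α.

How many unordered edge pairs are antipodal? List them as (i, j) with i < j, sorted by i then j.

count = 7; pairs: (0,2), (0,3), (0,4), (0,5), (1,6), (2,6), (3,6)

α = atan 0.55 = 28.81°;  2α = 57.62°
n_0 = (-0.8572, -0.5150)
n_1 = (+0.7260, -0.6877)
n_2 = (+0.9701, -0.2425)
n_3 = (+0.9915, +0.1304)
n_4 = (+0.8096, +0.5870)
n_5 = (+0.2761, +0.9611)
n_6 = (-0.8410, +0.5410)
  (0,1): δ = 74.45°  ·
  (0,2): δ = 45.04°  ✓
  (0,3): δ = 23.51°  ✓
  (0,4): δ = 4.94°  ✓
  (0,5): δ = 42.97°  ✓
  (0,6): δ = 116.25°  ·
  (1,2): δ = 150.58°  ·
  (1,3): δ = 129.06°  ·
  (1,4): δ = 100.61°  ·
  (1,5): δ = 62.57°  ·
  (1,6): δ = 10.70°  ✓
  (2,3): δ = 158.47°  ·
  (2,4): δ = 130.02°  ·
  (2,5): δ = 91.99°  ·
  (2,6): δ = 18.72°  ✓
  (3,4): δ = 151.55°  ·
  (3,5): δ = 113.52°  ·
  (3,6): δ = 40.25°  ✓
  (4,5): δ = 141.97°  ·
  (4,6): δ = 68.70°  ·
  (5,6): δ = 106.73°  ·
antipodal pairs: 7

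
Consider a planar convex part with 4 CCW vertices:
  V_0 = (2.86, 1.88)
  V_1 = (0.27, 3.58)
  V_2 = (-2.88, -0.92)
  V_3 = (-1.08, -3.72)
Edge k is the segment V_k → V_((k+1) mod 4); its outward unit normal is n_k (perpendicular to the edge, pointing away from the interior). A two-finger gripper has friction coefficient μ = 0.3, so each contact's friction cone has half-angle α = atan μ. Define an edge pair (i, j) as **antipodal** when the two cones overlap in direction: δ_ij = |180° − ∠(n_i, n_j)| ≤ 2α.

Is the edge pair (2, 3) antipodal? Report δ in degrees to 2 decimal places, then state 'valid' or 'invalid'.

α = atan 0.3 = 16.70°;  2α = 33.40°
edge 2: e_2 = (+1.80, -2.80);  n_2 = (-0.8412, -0.5408)
edge 3: e_3 = (+3.94, +5.60);  n_3 = (+0.8179, -0.5754)
∠(n_2, n_3) = 112.14°
δ = |180° − 112.14°| = 67.86°
67.86° > 2α = 33.40°  →  invalid

δ = 67.86°, invalid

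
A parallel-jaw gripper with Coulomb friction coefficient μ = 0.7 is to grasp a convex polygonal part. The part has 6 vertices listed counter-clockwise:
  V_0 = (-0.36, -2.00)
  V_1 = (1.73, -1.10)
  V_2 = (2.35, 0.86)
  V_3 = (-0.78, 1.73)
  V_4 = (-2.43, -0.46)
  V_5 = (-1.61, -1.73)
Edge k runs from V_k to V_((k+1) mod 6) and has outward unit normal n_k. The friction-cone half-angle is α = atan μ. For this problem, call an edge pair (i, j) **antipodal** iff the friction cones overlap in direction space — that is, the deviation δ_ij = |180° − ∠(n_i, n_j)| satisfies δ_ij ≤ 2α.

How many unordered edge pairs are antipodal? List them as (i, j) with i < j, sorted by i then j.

α = atan 0.7 = 34.99°;  2α = 69.98°
n_0 = (+0.3955, -0.9185)
n_1 = (+0.9534, -0.3016)
n_2 = (+0.2678, +0.9635)
n_3 = (-0.7987, +0.6017)
n_4 = (-0.8401, -0.5424)
n_5 = (-0.2111, -0.9775)
  (0,1): δ = 130.85°  ·
  (0,2): δ = 38.83°  ✓
  (0,3): δ = 29.71°  ✓
  (0,4): δ = 99.55°  ·
  (0,5): δ = 144.51°  ·
  (1,2): δ = 87.98°  ·
  (1,3): δ = 19.44°  ✓
  (1,4): δ = 50.40°  ✓
  (1,5): δ = 95.36°  ·
  (2,3): δ = 111.46°  ·
  (2,4): δ = 41.62°  ✓
  (2,5): δ = 3.34°  ✓
  (3,4): δ = 110.16°  ·
  (3,5): δ = 65.19°  ✓
  (4,5): δ = 135.04°  ·
antipodal pairs: 7

count = 7; pairs: (0,2), (0,3), (1,3), (1,4), (2,4), (2,5), (3,5)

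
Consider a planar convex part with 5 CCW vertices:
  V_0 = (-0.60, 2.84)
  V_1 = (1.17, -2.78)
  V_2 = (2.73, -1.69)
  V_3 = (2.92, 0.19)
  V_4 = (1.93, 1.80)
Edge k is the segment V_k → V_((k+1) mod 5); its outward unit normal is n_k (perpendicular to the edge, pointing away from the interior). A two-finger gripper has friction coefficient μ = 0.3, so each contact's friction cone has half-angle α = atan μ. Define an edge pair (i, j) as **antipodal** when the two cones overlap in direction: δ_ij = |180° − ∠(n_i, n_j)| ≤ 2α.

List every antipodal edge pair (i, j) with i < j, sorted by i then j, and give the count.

count = 2; pairs: (0,2), (0,3)

α = atan 0.3 = 16.70°;  2α = 33.40°
n_0 = (-0.9538, -0.3004)
n_1 = (+0.5728, -0.8197)
n_2 = (+0.9949, -0.1006)
n_3 = (+0.8518, +0.5238)
n_4 = (+0.3802, +0.9249)
  (0,1): δ = 72.54°  ·
  (0,2): δ = 23.25°  ✓
  (0,3): δ = 14.11°  ✓
  (0,4): δ = 50.17°  ·
  (1,2): δ = 130.71°  ·
  (1,3): δ = 93.36°  ·
  (1,4): δ = 57.29°  ·
  (2,3): δ = 142.64°  ·
  (2,4): δ = 106.58°  ·
  (3,4): δ = 143.93°  ·
antipodal pairs: 2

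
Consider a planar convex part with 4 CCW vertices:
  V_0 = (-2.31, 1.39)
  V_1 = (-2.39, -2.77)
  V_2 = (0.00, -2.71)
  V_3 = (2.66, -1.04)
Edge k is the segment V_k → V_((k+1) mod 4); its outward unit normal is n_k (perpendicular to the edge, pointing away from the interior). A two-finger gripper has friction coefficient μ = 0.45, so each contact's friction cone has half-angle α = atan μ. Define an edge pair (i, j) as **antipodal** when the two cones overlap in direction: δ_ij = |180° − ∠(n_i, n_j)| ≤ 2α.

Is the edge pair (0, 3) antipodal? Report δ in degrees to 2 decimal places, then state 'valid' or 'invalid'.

δ = 65.05°, invalid

α = atan 0.45 = 24.23°;  2α = 48.46°
edge 0: e_0 = (-0.08, -4.16);  n_0 = (-0.9998, +0.0192)
edge 3: e_3 = (-4.97, +2.43);  n_3 = (+0.4392, +0.8984)
∠(n_0, n_3) = 114.95°
δ = |180° − 114.95°| = 65.05°
65.05° > 2α = 48.46°  →  invalid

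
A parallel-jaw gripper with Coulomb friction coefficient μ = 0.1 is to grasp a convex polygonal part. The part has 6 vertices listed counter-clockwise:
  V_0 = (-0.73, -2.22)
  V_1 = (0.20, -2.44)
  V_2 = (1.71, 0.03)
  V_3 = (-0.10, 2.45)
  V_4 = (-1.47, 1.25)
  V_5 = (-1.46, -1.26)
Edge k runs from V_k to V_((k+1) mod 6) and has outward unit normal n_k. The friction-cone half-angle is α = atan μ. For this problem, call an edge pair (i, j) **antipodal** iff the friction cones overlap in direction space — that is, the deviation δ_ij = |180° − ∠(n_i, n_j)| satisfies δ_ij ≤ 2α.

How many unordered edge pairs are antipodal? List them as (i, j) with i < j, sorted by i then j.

count = 1; pairs: (2,5)

α = atan 0.1 = 5.71°;  2α = 11.42°
n_0 = (-0.2302, -0.9731)
n_1 = (+0.8532, -0.5216)
n_2 = (+0.8008, +0.5989)
n_3 = (-0.6589, +0.7522)
n_4 = (-1.0000, -0.0040)
n_5 = (-0.7960, -0.6053)
  (0,1): δ = 108.13°  ·
  (0,2): δ = 39.90°  ·
  (0,3): δ = 54.52°  ·
  (0,4): δ = 103.54°  ·
  (0,5): δ = 140.56°  ·
  (1,2): δ = 111.77°  ·
  (1,3): δ = 17.35°  ·
  (1,4): δ = 31.67°  ·
  (1,5): δ = 68.69°  ·
  (2,3): δ = 85.58°  ·
  (2,4): δ = 36.57°  ·
  (2,5): δ = 0.46°  ✓
  (3,4): δ = 130.99°  ·
  (3,5): δ = 93.97°  ·
  (4,5): δ = 142.98°  ·
antipodal pairs: 1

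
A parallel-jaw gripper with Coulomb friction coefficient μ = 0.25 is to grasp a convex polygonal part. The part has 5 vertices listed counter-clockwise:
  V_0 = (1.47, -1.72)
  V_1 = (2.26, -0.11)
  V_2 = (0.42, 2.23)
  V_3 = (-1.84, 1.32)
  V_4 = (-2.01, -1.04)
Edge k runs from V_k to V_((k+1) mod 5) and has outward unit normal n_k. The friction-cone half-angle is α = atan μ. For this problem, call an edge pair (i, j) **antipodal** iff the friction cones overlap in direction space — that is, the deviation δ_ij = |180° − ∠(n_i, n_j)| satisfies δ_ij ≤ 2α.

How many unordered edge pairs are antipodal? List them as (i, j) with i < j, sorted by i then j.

count = 1; pairs: (0,3)

α = atan 0.25 = 14.04°;  2α = 28.07°
n_0 = (+0.8977, -0.4405)
n_1 = (+0.7861, +0.6181)
n_2 = (-0.3735, +0.9276)
n_3 = (-0.9974, +0.0718)
n_4 = (-0.1918, -0.9814)
  (0,1): δ = 115.68°  ·
  (0,2): δ = 41.93°  ·
  (0,3): δ = 22.02°  ✓
  (0,4): δ = 105.08°  ·
  (1,2): δ = 106.25°  ·
  (1,3): δ = 42.30°  ·
  (1,4): δ = 40.76°  ·
  (2,3): δ = 116.05°  ·
  (2,4): δ = 32.99°  ·
  (3,4): δ = 96.94°  ·
antipodal pairs: 1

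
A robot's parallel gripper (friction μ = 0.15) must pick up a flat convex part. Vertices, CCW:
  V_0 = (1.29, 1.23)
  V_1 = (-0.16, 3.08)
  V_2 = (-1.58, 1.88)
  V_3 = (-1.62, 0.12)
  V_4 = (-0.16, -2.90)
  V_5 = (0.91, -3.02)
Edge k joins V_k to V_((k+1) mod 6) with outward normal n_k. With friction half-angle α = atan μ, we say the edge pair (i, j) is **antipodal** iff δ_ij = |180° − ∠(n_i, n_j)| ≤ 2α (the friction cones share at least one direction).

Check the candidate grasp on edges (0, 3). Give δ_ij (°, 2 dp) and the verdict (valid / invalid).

δ = 12.29°, valid

α = atan 0.15 = 8.53°;  2α = 17.06°
edge 0: e_0 = (-1.45, +1.85);  n_0 = (+0.7871, +0.6169)
edge 3: e_3 = (+1.46, -3.02);  n_3 = (-0.9003, -0.4352)
∠(n_0, n_3) = 167.71°
δ = |180° − 167.71°| = 12.29°
12.29° ≤ 2α = 17.06°  →  valid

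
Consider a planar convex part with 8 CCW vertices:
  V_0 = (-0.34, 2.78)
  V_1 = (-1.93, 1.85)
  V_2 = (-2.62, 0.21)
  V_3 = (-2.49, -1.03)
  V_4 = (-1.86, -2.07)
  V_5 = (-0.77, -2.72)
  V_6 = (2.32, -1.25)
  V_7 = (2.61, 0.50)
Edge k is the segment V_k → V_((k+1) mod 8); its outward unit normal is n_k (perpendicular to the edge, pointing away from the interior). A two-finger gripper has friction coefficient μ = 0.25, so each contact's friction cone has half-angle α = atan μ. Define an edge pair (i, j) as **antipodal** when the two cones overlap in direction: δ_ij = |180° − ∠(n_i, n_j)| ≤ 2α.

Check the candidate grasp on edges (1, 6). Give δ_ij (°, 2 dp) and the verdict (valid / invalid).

α = atan 0.25 = 14.04°;  2α = 28.07°
edge 1: e_1 = (-0.69, -1.64);  n_1 = (-0.9217, +0.3878)
edge 6: e_6 = (+0.29, +1.75);  n_6 = (+0.9865, -0.1635)
∠(n_1, n_6) = 166.59°
δ = |180° − 166.59°| = 13.41°
13.41° ≤ 2α = 28.07°  →  valid

δ = 13.41°, valid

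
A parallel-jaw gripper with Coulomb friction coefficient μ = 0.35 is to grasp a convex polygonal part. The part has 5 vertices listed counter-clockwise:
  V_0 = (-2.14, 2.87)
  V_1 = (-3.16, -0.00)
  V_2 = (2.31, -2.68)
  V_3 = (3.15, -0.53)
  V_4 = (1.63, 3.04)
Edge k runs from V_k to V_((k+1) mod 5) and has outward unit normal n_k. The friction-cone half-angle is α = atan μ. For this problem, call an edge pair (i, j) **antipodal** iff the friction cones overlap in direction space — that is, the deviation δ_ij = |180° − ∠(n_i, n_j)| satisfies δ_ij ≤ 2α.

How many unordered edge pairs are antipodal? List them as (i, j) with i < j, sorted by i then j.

α = atan 0.35 = 19.29°;  2α = 38.58°
n_0 = (-0.9423, +0.3349)
n_1 = (-0.4400, -0.8980)
n_2 = (+0.9314, -0.3639)
n_3 = (+0.9201, +0.3917)
n_4 = (-0.0450, +0.9990)
  (0,1): δ = 96.54°  ·
  (0,2): δ = 1.78°  ✓
  (0,3): δ = 42.63°  ·
  (0,4): δ = 112.15°  ·
  (1,2): δ = 85.24°  ·
  (1,3): δ = 40.83°  ·
  (1,4): δ = 28.68°  ✓
  (2,3): δ = 135.60°  ·
  (2,4): δ = 66.08°  ·
  (3,4): δ = 110.48°  ·
antipodal pairs: 2

count = 2; pairs: (0,2), (1,4)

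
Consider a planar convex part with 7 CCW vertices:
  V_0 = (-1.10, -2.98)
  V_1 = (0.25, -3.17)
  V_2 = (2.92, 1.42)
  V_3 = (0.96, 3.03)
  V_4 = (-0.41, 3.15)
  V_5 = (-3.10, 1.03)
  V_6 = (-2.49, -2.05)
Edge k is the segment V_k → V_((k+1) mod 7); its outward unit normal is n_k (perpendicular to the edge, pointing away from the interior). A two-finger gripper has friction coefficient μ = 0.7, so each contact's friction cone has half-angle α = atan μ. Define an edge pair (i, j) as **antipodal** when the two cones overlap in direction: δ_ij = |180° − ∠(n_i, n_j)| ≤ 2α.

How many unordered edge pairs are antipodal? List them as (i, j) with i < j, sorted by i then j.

α = atan 0.7 = 34.99°;  2α = 69.98°
n_0 = (-0.1394, -0.9902)
n_1 = (+0.8644, -0.5028)
n_2 = (+0.6347, +0.7727)
n_3 = (+0.0873, +0.9962)
n_4 = (-0.6190, +0.7854)
n_5 = (-0.9809, -0.1943)
n_6 = (-0.5561, -0.8311)
  (0,1): δ = 112.18°  ·
  (0,2): δ = 31.39°  ✓
  (0,3): δ = 3.01°  ✓
  (0,4): δ = 46.25°  ✓
  (0,5): δ = 109.21°  ·
  (0,6): δ = 154.23°  ·
  (1,2): δ = 99.21°  ·
  (1,3): δ = 64.82°  ✓
  (1,4): δ = 21.57°  ✓
  (1,5): δ = 41.39°  ✓
  (1,6): δ = 86.40°  ·
  (2,3): δ = 145.61°  ·
  (2,4): δ = 102.36°  ·
  (2,5): δ = 39.40°  ✓
  (2,6): δ = 5.62°  ✓
  (3,4): δ = 136.75°  ·
  (3,5): δ = 73.79°  ·
  (3,6): δ = 28.78°  ✓
  (4,5): δ = 117.04°  ·
  (4,6): δ = 72.03°  ·
  (5,6): δ = 134.99°  ·
antipodal pairs: 9

count = 9; pairs: (0,2), (0,3), (0,4), (1,3), (1,4), (1,5), (2,5), (2,6), (3,6)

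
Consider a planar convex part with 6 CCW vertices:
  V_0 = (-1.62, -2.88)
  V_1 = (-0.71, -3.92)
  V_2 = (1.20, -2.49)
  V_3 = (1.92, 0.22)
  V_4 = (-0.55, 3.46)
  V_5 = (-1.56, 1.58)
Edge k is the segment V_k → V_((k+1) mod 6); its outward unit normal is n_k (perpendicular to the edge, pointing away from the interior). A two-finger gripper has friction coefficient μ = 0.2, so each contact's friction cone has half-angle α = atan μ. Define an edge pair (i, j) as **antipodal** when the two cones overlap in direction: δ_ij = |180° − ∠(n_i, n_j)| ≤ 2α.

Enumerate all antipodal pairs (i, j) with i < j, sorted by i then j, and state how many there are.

count = 3; pairs: (0,3), (2,4), (2,5)

α = atan 0.2 = 11.31°;  2α = 22.62°
n_0 = (-0.7526, -0.6585)
n_1 = (+0.5993, -0.8005)
n_2 = (+0.9665, -0.2568)
n_3 = (+0.7953, +0.6063)
n_4 = (-0.8809, +0.4733)
n_5 = (-0.9999, +0.0135)
  (0,1): δ = 94.36°  ·
  (0,2): δ = 56.06°  ·
  (0,3): δ = 3.87°  ✓
  (0,4): δ = 110.57°  ·
  (0,5): δ = 138.04°  ·
  (1,2): δ = 141.70°  ·
  (1,3): δ = 89.50°  ·
  (1,4): δ = 24.93°  ·
  (1,5): δ = 52.41°  ·
  (2,3): δ = 127.80°  ·
  (2,4): δ = 13.37°  ✓
  (2,5): δ = 14.11°  ✓
  (3,4): δ = 65.57°  ·
  (3,5): δ = 38.09°  ·
  (4,5): δ = 152.52°  ·
antipodal pairs: 3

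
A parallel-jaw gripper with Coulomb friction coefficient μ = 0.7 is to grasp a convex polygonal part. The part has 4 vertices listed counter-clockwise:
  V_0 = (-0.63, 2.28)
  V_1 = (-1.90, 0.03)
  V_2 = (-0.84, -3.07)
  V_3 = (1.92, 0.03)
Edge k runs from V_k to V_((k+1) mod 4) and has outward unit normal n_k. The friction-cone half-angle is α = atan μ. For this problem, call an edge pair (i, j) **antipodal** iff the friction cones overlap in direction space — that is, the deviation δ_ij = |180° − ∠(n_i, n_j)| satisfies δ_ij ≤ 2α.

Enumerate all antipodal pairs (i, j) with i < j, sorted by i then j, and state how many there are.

count = 3; pairs: (0,2), (1,2), (1,3)

α = atan 0.7 = 34.99°;  2α = 69.98°
n_0 = (-0.8709, +0.4915)
n_1 = (-0.9462, -0.3235)
n_2 = (+0.7469, -0.6650)
n_3 = (+0.6616, +0.7498)
  (0,1): δ = 131.68°  ·
  (0,2): δ = 12.24°  ✓
  (0,3): δ = 78.02°  ·
  (1,2): δ = 60.56°  ✓
  (1,3): δ = 29.70°  ✓
  (2,3): δ = 89.74°  ·
antipodal pairs: 3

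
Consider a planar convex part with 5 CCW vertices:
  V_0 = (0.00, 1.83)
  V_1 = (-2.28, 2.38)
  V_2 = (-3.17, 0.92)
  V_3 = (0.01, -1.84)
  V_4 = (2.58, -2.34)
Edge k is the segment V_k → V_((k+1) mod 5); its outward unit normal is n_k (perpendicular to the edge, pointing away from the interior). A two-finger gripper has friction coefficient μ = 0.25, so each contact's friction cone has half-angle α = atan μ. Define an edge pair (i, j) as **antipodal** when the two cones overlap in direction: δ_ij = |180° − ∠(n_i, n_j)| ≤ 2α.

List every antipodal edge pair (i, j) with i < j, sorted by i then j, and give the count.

count = 3; pairs: (0,2), (0,3), (2,4)

α = atan 0.25 = 14.04°;  2α = 28.07°
n_0 = (+0.2345, +0.9721)
n_1 = (-0.8539, +0.5205)
n_2 = (-0.6555, -0.7552)
n_3 = (-0.1910, -0.9816)
n_4 = (+0.8504, +0.5261)
  (0,1): δ = 107.80°  ·
  (0,2): δ = 27.39°  ✓
  (0,3): δ = 2.55°  ✓
  (0,4): δ = 135.31°  ·
  (1,2): δ = 99.59°  ·
  (1,3): δ = 69.64°  ·
  (1,4): δ = 63.11°  ·
  (2,3): δ = 150.05°  ·
  (2,4): δ = 17.30°  ✓
  (3,4): δ = 47.25°  ·
antipodal pairs: 3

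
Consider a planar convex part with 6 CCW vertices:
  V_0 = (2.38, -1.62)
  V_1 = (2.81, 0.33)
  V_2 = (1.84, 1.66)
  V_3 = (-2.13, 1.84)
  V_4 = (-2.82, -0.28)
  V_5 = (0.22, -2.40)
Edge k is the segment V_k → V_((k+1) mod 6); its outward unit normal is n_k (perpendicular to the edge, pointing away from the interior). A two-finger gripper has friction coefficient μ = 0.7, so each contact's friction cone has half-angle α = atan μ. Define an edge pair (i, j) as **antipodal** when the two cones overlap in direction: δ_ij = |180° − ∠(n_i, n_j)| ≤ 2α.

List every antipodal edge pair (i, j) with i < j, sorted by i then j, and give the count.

α = atan 0.7 = 34.99°;  2α = 69.98°
n_0 = (+0.9765, -0.2153)
n_1 = (+0.8079, +0.5893)
n_2 = (+0.0453, +0.9990)
n_3 = (-0.9509, +0.3095)
n_4 = (-0.5720, -0.8202)
n_5 = (+0.3396, -0.9406)
  (0,1): δ = 131.46°  ·
  (0,2): δ = 80.16°  ·
  (0,3): δ = 5.59°  ✓
  (0,4): δ = 67.54°  ✓
  (0,5): δ = 122.29°  ·
  (1,2): δ = 128.70°  ·
  (1,3): δ = 54.13°  ✓
  (1,4): δ = 19.01°  ✓
  (1,5): δ = 73.75°  ·
  (2,3): δ = 105.43°  ·
  (2,4): δ = 32.29°  ✓
  (2,5): δ = 22.45°  ✓
  (3,4): δ = 106.86°  ·
  (3,5): δ = 52.12°  ✓
  (4,5): δ = 125.25°  ·
antipodal pairs: 7

count = 7; pairs: (0,3), (0,4), (1,3), (1,4), (2,4), (2,5), (3,5)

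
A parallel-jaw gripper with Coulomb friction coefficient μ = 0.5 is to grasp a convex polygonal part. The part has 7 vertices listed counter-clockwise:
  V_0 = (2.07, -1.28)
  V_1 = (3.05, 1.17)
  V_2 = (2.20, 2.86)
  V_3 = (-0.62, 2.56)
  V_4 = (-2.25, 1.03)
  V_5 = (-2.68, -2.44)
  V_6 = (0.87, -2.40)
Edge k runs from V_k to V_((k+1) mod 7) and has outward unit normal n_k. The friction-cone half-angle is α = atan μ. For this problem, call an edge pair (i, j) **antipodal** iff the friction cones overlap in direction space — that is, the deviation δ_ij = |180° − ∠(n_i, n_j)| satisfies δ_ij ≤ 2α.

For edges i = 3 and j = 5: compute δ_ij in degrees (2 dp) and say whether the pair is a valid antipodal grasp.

δ = 42.54°, valid

α = atan 0.5 = 26.57°;  2α = 53.13°
edge 3: e_3 = (-1.63, -1.53);  n_3 = (-0.6844, +0.7291)
edge 5: e_5 = (+3.55, +0.04);  n_5 = (+0.0113, -0.9999)
∠(n_3, n_5) = 137.46°
δ = |180° − 137.46°| = 42.54°
42.54° ≤ 2α = 53.13°  →  valid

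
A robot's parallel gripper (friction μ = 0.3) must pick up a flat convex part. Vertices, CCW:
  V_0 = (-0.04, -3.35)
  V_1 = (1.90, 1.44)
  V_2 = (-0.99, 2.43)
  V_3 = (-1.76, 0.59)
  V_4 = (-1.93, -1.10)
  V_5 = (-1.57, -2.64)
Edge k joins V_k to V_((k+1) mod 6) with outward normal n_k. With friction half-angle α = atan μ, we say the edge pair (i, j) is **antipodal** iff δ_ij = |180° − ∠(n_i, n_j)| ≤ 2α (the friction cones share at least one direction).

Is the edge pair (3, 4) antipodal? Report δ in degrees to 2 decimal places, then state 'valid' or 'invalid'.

δ = 161.10°, invalid

α = atan 0.3 = 16.70°;  2α = 33.40°
edge 3: e_3 = (-0.17, -1.69);  n_3 = (-0.9950, +0.1001)
edge 4: e_4 = (+0.36, -1.54);  n_4 = (-0.9737, -0.2276)
∠(n_3, n_4) = 18.90°
δ = |180° − 18.90°| = 161.10°
161.10° > 2α = 33.40°  →  invalid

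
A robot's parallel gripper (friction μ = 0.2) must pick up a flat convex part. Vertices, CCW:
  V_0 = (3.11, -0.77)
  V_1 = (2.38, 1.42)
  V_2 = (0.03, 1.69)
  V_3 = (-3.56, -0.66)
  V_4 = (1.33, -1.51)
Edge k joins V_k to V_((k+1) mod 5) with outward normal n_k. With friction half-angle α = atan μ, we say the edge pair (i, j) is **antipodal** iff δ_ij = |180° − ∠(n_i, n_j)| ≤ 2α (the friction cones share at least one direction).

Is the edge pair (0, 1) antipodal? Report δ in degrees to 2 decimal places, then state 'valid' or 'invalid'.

δ = 114.99°, invalid

α = atan 0.2 = 11.31°;  2α = 22.62°
edge 0: e_0 = (-0.73, +2.19);  n_0 = (+0.9487, +0.3162)
edge 1: e_1 = (-2.35, +0.27);  n_1 = (+0.1141, +0.9935)
∠(n_0, n_1) = 65.01°
δ = |180° − 65.01°| = 114.99°
114.99° > 2α = 22.62°  →  invalid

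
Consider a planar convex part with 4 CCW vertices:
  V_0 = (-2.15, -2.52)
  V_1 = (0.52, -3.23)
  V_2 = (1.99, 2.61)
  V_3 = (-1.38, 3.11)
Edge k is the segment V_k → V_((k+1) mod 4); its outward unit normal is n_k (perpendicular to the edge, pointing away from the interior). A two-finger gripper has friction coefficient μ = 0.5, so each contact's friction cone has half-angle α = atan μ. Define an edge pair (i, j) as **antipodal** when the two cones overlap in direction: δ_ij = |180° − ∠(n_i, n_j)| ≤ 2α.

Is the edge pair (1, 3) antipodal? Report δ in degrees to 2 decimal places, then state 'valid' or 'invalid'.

α = atan 0.5 = 26.57°;  2α = 53.13°
edge 1: e_1 = (+1.47, +5.84);  n_1 = (+0.9698, -0.2441)
edge 3: e_3 = (-0.77, -5.63);  n_3 = (-0.9908, +0.1355)
∠(n_1, n_3) = 173.66°
δ = |180° − 173.66°| = 6.34°
6.34° ≤ 2α = 53.13°  →  valid

δ = 6.34°, valid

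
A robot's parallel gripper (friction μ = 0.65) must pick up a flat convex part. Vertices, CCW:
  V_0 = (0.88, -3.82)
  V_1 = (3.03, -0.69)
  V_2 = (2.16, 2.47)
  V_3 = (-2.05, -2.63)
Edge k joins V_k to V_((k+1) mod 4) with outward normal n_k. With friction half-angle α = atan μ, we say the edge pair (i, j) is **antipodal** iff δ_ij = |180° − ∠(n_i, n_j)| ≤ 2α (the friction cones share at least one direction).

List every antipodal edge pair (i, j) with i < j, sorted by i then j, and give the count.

count = 3; pairs: (0,2), (1,2), (1,3)

α = atan 0.65 = 33.02°;  2α = 66.05°
n_0 = (+0.8243, -0.5662)
n_1 = (+0.9641, +0.2654)
n_2 = (-0.7712, +0.6366)
n_3 = (-0.3763, -0.9265)
  (0,1): δ = 130.12°  ·
  (0,2): δ = 5.05°  ✓
  (0,3): δ = 102.38°  ·
  (1,2): δ = 54.93°  ✓
  (1,3): δ = 52.50°  ✓
  (2,3): δ = 72.56°  ·
antipodal pairs: 3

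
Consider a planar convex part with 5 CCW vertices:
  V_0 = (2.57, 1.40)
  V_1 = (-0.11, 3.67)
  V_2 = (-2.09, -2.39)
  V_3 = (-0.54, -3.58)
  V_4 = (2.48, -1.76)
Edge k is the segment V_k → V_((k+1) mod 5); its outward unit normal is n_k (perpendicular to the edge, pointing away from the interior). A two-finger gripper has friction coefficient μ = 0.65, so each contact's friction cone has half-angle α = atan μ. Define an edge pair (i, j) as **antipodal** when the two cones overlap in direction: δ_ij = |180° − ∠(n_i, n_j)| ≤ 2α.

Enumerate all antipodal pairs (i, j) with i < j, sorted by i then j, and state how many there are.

α = atan 0.65 = 33.02°;  2α = 66.05°
n_0 = (+0.6463, +0.7631)
n_1 = (-0.9505, +0.3106)
n_2 = (-0.6090, -0.7932)
n_3 = (+0.5162, -0.8565)
n_4 = (+0.9996, -0.0285)
  (0,1): δ = 67.83°  ·
  (0,2): δ = 2.75°  ✓
  (0,3): δ = 71.34°  ·
  (0,4): δ = 128.63°  ·
  (1,2): δ = 109.42°  ·
  (1,3): δ = 40.83°  ✓
  (1,4): δ = 16.46°  ✓
  (2,3): δ = 111.41°  ·
  (2,4): δ = 54.12°  ✓
  (3,4): δ = 122.71°  ·
antipodal pairs: 4

count = 4; pairs: (0,2), (1,3), (1,4), (2,4)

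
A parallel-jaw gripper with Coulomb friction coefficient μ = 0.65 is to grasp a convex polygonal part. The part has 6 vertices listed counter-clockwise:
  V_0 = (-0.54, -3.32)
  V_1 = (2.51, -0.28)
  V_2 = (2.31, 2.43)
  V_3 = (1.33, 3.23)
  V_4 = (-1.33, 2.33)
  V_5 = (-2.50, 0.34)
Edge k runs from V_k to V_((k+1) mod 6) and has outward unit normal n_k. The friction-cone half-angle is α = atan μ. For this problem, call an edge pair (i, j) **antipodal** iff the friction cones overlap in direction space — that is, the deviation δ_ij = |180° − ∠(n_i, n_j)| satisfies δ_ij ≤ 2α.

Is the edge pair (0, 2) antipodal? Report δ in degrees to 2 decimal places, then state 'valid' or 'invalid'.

α = atan 0.65 = 33.02°;  2α = 66.05°
edge 0: e_0 = (+3.05, +3.04);  n_0 = (+0.7059, -0.7083)
edge 2: e_2 = (-0.98, +0.80);  n_2 = (+0.6324, +0.7747)
∠(n_0, n_2) = 95.87°
δ = |180° − 95.87°| = 84.13°
84.13° > 2α = 66.05°  →  invalid

δ = 84.13°, invalid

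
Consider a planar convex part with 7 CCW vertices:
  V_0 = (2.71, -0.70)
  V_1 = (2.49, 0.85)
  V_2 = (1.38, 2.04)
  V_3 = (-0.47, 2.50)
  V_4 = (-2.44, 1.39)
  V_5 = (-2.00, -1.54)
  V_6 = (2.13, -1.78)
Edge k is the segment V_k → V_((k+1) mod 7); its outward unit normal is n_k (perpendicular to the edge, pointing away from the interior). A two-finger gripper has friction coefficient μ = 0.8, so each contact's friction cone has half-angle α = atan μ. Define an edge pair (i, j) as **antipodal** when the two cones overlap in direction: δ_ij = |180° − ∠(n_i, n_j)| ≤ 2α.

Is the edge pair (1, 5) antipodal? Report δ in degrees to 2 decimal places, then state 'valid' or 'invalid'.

α = atan 0.8 = 38.66°;  2α = 77.32°
edge 1: e_1 = (-1.11, +1.19);  n_1 = (+0.7313, +0.6821)
edge 5: e_5 = (+4.13, -0.24);  n_5 = (-0.0580, -0.9983)
∠(n_1, n_5) = 136.33°
δ = |180° − 136.33°| = 43.67°
43.67° ≤ 2α = 77.32°  →  valid

δ = 43.67°, valid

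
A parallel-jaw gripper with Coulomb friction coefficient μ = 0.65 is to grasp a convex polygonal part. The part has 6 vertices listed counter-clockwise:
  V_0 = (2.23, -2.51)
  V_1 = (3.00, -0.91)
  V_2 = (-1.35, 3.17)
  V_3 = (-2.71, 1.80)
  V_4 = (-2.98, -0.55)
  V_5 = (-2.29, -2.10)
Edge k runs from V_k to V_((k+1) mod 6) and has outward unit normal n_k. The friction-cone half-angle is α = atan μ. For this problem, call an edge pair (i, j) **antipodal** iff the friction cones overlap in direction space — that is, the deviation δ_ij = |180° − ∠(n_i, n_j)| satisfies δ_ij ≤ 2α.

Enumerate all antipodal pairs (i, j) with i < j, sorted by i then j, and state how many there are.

count = 7; pairs: (0,2), (0,3), (0,4), (1,3), (1,4), (1,5), (2,5)

α = atan 0.65 = 33.02°;  2α = 66.05°
n_0 = (+0.9011, -0.4336)
n_1 = (+0.6841, +0.7294)
n_2 = (-0.7097, +0.7045)
n_3 = (-0.9935, +0.1141)
n_4 = (-0.9136, -0.4067)
n_5 = (-0.0903, -0.9959)
  (0,1): δ = 107.47°  ·
  (0,2): δ = 19.09°  ✓
  (0,3): δ = 19.15°  ✓
  (0,4): δ = 49.70°  ✓
  (0,5): δ = 110.52°  ·
  (1,2): δ = 91.62°  ·
  (1,3): δ = 53.39°  ✓
  (1,4): δ = 22.84°  ✓
  (1,5): δ = 37.98°  ✓
  (2,3): δ = 141.76°  ·
  (2,4): δ = 111.21°  ·
  (2,5): δ = 50.39°  ✓
  (3,4): δ = 149.45°  ·
  (3,5): δ = 88.63°  ·
  (4,5): δ = 119.18°  ·
antipodal pairs: 7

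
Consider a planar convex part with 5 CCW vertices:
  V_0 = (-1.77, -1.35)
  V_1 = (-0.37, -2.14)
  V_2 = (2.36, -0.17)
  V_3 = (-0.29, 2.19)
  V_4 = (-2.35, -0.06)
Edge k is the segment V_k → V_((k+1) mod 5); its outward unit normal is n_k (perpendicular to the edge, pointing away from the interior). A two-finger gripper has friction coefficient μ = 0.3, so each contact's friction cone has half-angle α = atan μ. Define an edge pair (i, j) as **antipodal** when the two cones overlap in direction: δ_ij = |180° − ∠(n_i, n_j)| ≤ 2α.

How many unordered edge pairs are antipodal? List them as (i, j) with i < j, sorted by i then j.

α = atan 0.3 = 16.70°;  2α = 33.40°
n_0 = (-0.4914, -0.8709)
n_1 = (+0.5852, -0.8109)
n_2 = (+0.6651, +0.7468)
n_3 = (-0.7376, +0.6753)
n_4 = (-0.9121, -0.4101)
  (0,1): δ = 114.75°  ·
  (0,2): δ = 12.25°  ✓
  (0,3): δ = 76.96°  ·
  (0,4): δ = 143.64°  ·
  (1,2): δ = 77.50°  ·
  (1,3): δ = 11.71°  ✓
  (1,4): δ = 78.39°  ·
  (2,3): δ = 90.79°  ·
  (2,4): δ = 24.10°  ✓
  (3,4): δ = 113.31°  ·
antipodal pairs: 3

count = 3; pairs: (0,2), (1,3), (2,4)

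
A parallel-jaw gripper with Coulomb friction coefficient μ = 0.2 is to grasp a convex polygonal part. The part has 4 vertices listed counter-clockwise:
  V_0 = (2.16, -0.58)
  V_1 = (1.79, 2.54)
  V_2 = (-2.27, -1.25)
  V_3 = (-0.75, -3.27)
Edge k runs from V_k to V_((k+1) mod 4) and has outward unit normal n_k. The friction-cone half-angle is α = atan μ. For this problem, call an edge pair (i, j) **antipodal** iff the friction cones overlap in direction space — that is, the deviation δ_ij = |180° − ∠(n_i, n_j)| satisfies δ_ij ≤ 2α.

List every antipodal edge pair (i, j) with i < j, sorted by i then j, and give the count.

α = atan 0.2 = 11.31°;  2α = 22.62°
n_0 = (+0.9930, +0.1178)
n_1 = (-0.6824, +0.7310)
n_2 = (-0.7990, -0.6013)
n_3 = (+0.6788, -0.7343)
  (0,1): δ = 53.73°  ·
  (0,2): δ = 30.20°  ·
  (0,3): δ = 125.99°  ·
  (1,2): δ = 96.07°  ·
  (1,3): δ = 0.28°  ✓
  (2,3): δ = 84.21°  ·
antipodal pairs: 1

count = 1; pairs: (1,3)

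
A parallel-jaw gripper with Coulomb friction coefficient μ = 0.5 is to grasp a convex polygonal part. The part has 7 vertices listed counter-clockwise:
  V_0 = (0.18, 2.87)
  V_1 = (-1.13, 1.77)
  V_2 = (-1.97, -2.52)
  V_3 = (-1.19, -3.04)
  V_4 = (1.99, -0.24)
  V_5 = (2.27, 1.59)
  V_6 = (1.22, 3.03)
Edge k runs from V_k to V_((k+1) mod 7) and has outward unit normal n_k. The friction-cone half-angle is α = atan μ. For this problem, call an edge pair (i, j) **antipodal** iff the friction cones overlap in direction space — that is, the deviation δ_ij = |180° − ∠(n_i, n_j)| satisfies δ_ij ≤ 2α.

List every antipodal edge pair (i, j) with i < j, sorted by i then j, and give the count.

α = atan 0.5 = 26.57°;  2α = 53.13°
n_0 = (-0.6431, +0.7658)
n_1 = (-0.9814, +0.1922)
n_2 = (-0.5547, -0.8321)
n_3 = (+0.6608, -0.7505)
n_4 = (+0.9885, -0.1512)
n_5 = (+0.8080, +0.5892)
n_6 = (-0.1521, +0.9884)
  (0,1): δ = 141.10°  ·
  (0,2): δ = 73.71°  ·
  (0,3): δ = 1.34°  ✓
  (0,4): δ = 41.28°  ✓
  (0,5): δ = 86.08°  ·
  (0,6): δ = 148.73°  ·
  (1,2): δ = 112.61°  ·
  (1,3): δ = 37.56°  ✓
  (1,4): δ = 2.38°  ✓
  (1,5): δ = 47.18°  ✓
  (1,6): δ = 109.82°  ·
  (2,3): δ = 104.95°  ·
  (2,4): δ = 65.01°  ·
  (2,5): δ = 20.21°  ✓
  (2,6): δ = 42.44°  ✓
  (3,4): δ = 140.06°  ·
  (3,5): δ = 95.27°  ·
  (3,6): δ = 32.62°  ✓
  (4,5): δ = 135.20°  ·
  (4,6): δ = 72.55°  ·
  (5,6): δ = 117.35°  ·
antipodal pairs: 8

count = 8; pairs: (0,3), (0,4), (1,3), (1,4), (1,5), (2,5), (2,6), (3,6)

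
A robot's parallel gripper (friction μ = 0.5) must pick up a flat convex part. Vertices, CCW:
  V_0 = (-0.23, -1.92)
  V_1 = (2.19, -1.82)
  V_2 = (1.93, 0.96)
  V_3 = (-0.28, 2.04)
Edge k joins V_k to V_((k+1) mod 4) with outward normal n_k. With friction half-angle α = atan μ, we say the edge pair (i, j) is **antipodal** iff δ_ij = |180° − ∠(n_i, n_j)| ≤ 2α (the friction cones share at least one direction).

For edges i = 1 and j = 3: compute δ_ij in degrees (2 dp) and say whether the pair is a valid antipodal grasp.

δ = 4.62°, valid

α = atan 0.5 = 26.57°;  2α = 53.13°
edge 1: e_1 = (-0.26, +2.78);  n_1 = (+0.9957, +0.0931)
edge 3: e_3 = (+0.05, -3.96);  n_3 = (-0.9999, -0.0126)
∠(n_1, n_3) = 175.38°
δ = |180° − 175.38°| = 4.62°
4.62° ≤ 2α = 53.13°  →  valid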